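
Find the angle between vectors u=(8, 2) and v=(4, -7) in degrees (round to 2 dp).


u.v = 18, |u| = sqrt(68) = 8.2462, |v| = sqrt(65) = 8.0623
cos(theta) = u.v/(|u||v|) = 18/sqrt(4420) = 0.270746
theta = acos(0.270746) = 74.29 degrees

74.29 degrees


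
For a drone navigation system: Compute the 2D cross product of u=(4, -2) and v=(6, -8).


u x v = u_x*v_y - u_y*v_x = 4*(-8) - (-2)*6
= (-32) - (-12) = -20

-20


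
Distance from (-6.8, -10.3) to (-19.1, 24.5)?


dx=-12.3, dy=34.8
d^2 = (-12.3)^2 + 34.8^2 = 1362.33
d = sqrt(1362.33) = 36.9098

36.9098


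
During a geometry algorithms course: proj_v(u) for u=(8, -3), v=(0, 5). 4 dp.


u.v = -15, |v| = sqrt(25) = 5
Scalar projection = u.v / |v| = -15 / sqrt(25) = -3

-3


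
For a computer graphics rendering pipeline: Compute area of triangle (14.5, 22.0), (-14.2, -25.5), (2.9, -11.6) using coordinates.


Area = |x_A(y_B-y_C) + x_B(y_C-y_A) + x_C(y_A-y_B)|/2
= |(-201.55) + 477.12 + 137.75|/2
= 413.32/2 = 206.66

206.66


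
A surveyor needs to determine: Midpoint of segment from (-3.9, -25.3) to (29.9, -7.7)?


M = (((-3.9)+29.9)/2, ((-25.3)+(-7.7))/2)
= (13, -16.5)

(13, -16.5)


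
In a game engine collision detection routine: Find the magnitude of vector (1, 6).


|u| = sqrt(1^2 + 6^2) = sqrt(37) = 6.0828

6.0828


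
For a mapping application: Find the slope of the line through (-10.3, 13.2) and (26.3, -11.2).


slope = (y2-y1)/(x2-x1) = ((-11.2)-13.2)/(26.3-(-10.3)) = (-24.4)/36.6 = -0.6667

-0.6667


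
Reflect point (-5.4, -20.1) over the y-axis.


Reflection over y-axis: (x,y) -> (-x,y)
(-5.4, -20.1) -> (5.4, -20.1)

(5.4, -20.1)


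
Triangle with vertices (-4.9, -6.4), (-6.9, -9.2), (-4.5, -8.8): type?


Side lengths squared: AB^2=11.84, BC^2=5.92, CA^2=5.92
Sorted: [5.92, 5.92, 11.84]
By sides: Isosceles, By angles: Right

Isosceles, Right


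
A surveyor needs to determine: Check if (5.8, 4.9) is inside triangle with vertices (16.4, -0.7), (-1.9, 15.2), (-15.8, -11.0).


Cross products: AB x AP = 66.06, BC x BP = 344.91, CA x CP = 289.5
All same sign? yes

Yes, inside


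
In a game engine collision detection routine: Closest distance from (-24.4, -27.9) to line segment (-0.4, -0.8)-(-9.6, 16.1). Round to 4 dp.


Project P onto AB: t = 0 (clamped to [0,1])
Closest point on segment: (-0.4, -0.8)
Distance: 36.1996

36.1996


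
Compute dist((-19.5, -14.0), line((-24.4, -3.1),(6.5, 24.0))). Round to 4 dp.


|cross product| = 469.6
|line direction| = sqrt(1689.22) = 41.1001
Distance = 469.6/sqrt(1689.22) = 11.4258

11.4258


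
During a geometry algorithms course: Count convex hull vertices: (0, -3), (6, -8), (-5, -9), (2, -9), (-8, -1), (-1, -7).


Convex hull vertices (CCW): (-8, -1), (-5, -9), (2, -9), (6, -8), (0, -3)
Count = 5

5


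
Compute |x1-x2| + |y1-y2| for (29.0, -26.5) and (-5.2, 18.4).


|29-(-5.2)| + |(-26.5)-18.4| = 34.2 + 44.9 = 79.1

79.1


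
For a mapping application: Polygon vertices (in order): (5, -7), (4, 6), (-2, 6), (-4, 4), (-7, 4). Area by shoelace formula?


Shoelace sum: (5*6 - 4*(-7)) + (4*6 - (-2)*6) + ((-2)*4 - (-4)*6) + ((-4)*4 - (-7)*4) + ((-7)*(-7) - 5*4)
= 151
Area = |151|/2 = 75.5

75.5


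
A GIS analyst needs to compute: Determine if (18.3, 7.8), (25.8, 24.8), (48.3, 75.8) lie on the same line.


Cross product: (25.8-18.3)*(75.8-7.8) - (24.8-7.8)*(48.3-18.3)
= 0

Yes, collinear


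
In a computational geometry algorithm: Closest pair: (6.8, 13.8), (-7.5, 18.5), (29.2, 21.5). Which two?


d(P0,P1) = 15.0526, d(P0,P2) = 23.6865, d(P1,P2) = 36.8224
Closest: P0 and P1

Closest pair: (6.8, 13.8) and (-7.5, 18.5), distance = 15.0526


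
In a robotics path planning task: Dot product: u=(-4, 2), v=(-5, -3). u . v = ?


u . v = u_x*v_x + u_y*v_y = (-4)*(-5) + 2*(-3)
= 20 + (-6) = 14

14


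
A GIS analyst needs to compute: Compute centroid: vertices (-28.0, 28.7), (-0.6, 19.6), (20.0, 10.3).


Centroid = ((x_A+x_B+x_C)/3, (y_A+y_B+y_C)/3)
= (((-28)+(-0.6)+20)/3, (28.7+19.6+10.3)/3)
= (-2.8667, 19.5333)

(-2.8667, 19.5333)


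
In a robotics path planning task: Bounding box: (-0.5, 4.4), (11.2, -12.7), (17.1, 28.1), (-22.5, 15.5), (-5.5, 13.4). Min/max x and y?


x range: [-22.5, 17.1]
y range: [-12.7, 28.1]
Bounding box: (-22.5,-12.7) to (17.1,28.1)

(-22.5,-12.7) to (17.1,28.1)


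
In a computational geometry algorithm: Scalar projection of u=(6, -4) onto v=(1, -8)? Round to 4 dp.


u.v = 38, |v| = sqrt(65) = 8.0623
Scalar projection = u.v / |v| = 38 / sqrt(65) = 4.7133

4.7133


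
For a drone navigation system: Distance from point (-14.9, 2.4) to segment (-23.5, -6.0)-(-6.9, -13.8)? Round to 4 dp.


Project P onto AB: t = 0.2296 (clamped to [0,1])
Closest point on segment: (-19.6885, -7.7909)
Distance: 11.2599

11.2599


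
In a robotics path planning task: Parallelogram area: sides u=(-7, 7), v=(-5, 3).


|u x v| = |(-7)*3 - 7*(-5)|
= |(-21) - (-35)| = 14

14


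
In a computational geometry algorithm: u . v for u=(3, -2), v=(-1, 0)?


u . v = u_x*v_x + u_y*v_y = 3*(-1) + (-2)*0
= (-3) + 0 = -3

-3


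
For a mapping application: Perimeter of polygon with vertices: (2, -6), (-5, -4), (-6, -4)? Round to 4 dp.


Sides: (2, -6)->(-5, -4): sqrt(53) = 7.28011, (-5, -4)->(-6, -4): sqrt(1) = 1, (-6, -4)->(2, -6): sqrt(68) = 8.246211
Sum = 16.526321
Perimeter = 16.5263

16.5263


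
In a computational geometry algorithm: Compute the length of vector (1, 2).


|u| = sqrt(1^2 + 2^2) = sqrt(5) = 2.2361

2.2361


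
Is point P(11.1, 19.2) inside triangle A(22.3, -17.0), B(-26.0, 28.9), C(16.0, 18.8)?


Cross products: AB x AP = -1234.38, BC x BP = -32.69, CA x CP = -172.9
All same sign? yes

Yes, inside


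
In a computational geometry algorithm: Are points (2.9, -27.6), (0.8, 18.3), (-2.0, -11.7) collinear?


Cross product: (0.8-2.9)*((-11.7)-(-27.6)) - (18.3-(-27.6))*((-2)-2.9)
= 191.52

No, not collinear


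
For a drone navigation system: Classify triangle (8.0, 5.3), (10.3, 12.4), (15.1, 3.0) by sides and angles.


Side lengths squared: AB^2=55.7, BC^2=111.4, CA^2=55.7
Sorted: [55.7, 55.7, 111.4]
By sides: Isosceles, By angles: Right

Isosceles, Right


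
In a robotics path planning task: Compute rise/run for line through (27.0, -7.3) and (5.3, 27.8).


slope = (y2-y1)/(x2-x1) = (27.8-(-7.3))/(5.3-27) = 35.1/(-21.7) = -1.6175

-1.6175


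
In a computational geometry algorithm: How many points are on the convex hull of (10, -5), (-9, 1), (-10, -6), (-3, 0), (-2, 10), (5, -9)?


Convex hull vertices (CCW): (-10, -6), (5, -9), (10, -5), (-2, 10), (-9, 1)
Count = 5

5


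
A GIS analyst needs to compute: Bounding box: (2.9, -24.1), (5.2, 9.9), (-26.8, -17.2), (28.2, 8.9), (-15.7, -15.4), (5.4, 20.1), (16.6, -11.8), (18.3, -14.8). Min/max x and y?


x range: [-26.8, 28.2]
y range: [-24.1, 20.1]
Bounding box: (-26.8,-24.1) to (28.2,20.1)

(-26.8,-24.1) to (28.2,20.1)


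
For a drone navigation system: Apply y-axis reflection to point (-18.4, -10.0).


Reflection over y-axis: (x,y) -> (-x,y)
(-18.4, -10) -> (18.4, -10)

(18.4, -10)


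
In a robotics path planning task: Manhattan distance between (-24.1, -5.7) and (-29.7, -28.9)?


|(-24.1)-(-29.7)| + |(-5.7)-(-28.9)| = 5.6 + 23.2 = 28.8

28.8


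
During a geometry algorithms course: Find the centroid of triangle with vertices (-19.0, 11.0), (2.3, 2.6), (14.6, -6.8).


Centroid = ((x_A+x_B+x_C)/3, (y_A+y_B+y_C)/3)
= (((-19)+2.3+14.6)/3, (11+2.6+(-6.8))/3)
= (-0.7, 2.2667)

(-0.7, 2.2667)


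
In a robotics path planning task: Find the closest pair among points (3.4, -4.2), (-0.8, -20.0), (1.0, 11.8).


d(P0,P1) = 16.3487, d(P0,P2) = 16.179, d(P1,P2) = 31.8509
Closest: P0 and P2

Closest pair: (3.4, -4.2) and (1.0, 11.8), distance = 16.179


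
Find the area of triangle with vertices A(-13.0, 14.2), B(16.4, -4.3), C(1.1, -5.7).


Area = |x_A(y_B-y_C) + x_B(y_C-y_A) + x_C(y_A-y_B)|/2
= |(-18.2) + (-326.36) + 20.35|/2
= 324.21/2 = 162.105

162.105


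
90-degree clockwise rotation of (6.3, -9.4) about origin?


90° CW: (x,y) -> (y, -x)
(6.3,-9.4) -> (-9.4, -6.3)

(-9.4, -6.3)


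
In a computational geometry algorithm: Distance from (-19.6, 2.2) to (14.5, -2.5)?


dx=34.1, dy=-4.7
d^2 = 34.1^2 + (-4.7)^2 = 1184.9
d = sqrt(1184.9) = 34.4224

34.4224


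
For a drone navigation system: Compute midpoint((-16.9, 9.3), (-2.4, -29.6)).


M = (((-16.9)+(-2.4))/2, (9.3+(-29.6))/2)
= (-9.65, -10.15)

(-9.65, -10.15)


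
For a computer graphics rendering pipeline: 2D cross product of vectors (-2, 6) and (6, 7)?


u x v = u_x*v_y - u_y*v_x = (-2)*7 - 6*6
= (-14) - 36 = -50

-50


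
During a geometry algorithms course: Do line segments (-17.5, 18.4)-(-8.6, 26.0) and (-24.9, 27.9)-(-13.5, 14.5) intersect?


Cross products: d1=-9.14, d2=196.76, d3=140.79, d4=-65.11
d1*d2 < 0 and d3*d4 < 0? yes

Yes, they intersect


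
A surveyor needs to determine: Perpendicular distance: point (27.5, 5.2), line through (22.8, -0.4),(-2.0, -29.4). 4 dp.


|cross product| = 2.58
|line direction| = sqrt(1456.04) = 38.1581
Distance = 2.58/sqrt(1456.04) = 0.0676

0.0676


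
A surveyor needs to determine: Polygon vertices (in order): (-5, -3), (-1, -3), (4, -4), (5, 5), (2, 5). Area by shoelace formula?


Shoelace sum: ((-5)*(-3) - (-1)*(-3)) + ((-1)*(-4) - 4*(-3)) + (4*5 - 5*(-4)) + (5*5 - 2*5) + (2*(-3) - (-5)*5)
= 102
Area = |102|/2 = 51

51


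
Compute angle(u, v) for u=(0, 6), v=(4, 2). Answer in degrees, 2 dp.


u.v = 12, |u| = sqrt(36) = 6, |v| = sqrt(20) = 4.4721
cos(theta) = u.v/(|u||v|) = 12/sqrt(720) = 0.447214
theta = acos(0.447214) = 63.43 degrees

63.43 degrees


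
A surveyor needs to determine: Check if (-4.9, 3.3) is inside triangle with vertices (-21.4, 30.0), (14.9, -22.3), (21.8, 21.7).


Cross products: AB x AP = -106.26, BC x BP = 1047.84, CA x CP = 1016.49
All same sign? no

No, outside


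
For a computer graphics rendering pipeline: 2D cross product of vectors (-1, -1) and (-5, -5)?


u x v = u_x*v_y - u_y*v_x = (-1)*(-5) - (-1)*(-5)
= 5 - 5 = 0

0


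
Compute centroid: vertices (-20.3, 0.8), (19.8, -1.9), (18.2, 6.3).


Centroid = ((x_A+x_B+x_C)/3, (y_A+y_B+y_C)/3)
= (((-20.3)+19.8+18.2)/3, (0.8+(-1.9)+6.3)/3)
= (5.9, 1.7333)

(5.9, 1.7333)


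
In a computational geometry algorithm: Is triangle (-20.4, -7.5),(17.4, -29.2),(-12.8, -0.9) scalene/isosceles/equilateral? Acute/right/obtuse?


Side lengths squared: AB^2=1899.73, BC^2=1712.93, CA^2=101.32
Sorted: [101.32, 1712.93, 1899.73]
By sides: Scalene, By angles: Obtuse

Scalene, Obtuse


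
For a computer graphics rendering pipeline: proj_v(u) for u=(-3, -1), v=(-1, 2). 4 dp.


u.v = 1, |v| = sqrt(5) = 2.2361
Scalar projection = u.v / |v| = 1 / sqrt(5) = 0.4472

0.4472


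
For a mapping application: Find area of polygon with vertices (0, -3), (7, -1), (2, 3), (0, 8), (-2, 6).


Shoelace sum: (0*(-1) - 7*(-3)) + (7*3 - 2*(-1)) + (2*8 - 0*3) + (0*6 - (-2)*8) + ((-2)*(-3) - 0*6)
= 82
Area = |82|/2 = 41

41


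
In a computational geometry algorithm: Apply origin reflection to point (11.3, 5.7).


Reflection over origin: (x,y) -> (-x,-y)
(11.3, 5.7) -> (-11.3, -5.7)

(-11.3, -5.7)


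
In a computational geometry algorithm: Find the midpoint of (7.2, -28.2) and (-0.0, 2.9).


M = ((7.2+0)/2, ((-28.2)+2.9)/2)
= (3.6, -12.65)

(3.6, -12.65)


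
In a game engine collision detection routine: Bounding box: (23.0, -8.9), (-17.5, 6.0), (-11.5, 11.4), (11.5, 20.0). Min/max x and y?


x range: [-17.5, 23]
y range: [-8.9, 20]
Bounding box: (-17.5,-8.9) to (23,20)

(-17.5,-8.9) to (23,20)


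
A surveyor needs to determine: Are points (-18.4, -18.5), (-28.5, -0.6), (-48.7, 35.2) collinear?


Cross product: ((-28.5)-(-18.4))*(35.2-(-18.5)) - ((-0.6)-(-18.5))*((-48.7)-(-18.4))
= 0

Yes, collinear


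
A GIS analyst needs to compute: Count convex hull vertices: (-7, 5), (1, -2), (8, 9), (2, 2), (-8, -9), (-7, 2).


Convex hull vertices (CCW): (-8, -9), (1, -2), (8, 9), (-7, 5)
Count = 4

4


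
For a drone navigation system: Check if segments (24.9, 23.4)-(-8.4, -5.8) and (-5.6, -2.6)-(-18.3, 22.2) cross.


Cross products: d1=-1086.6, d2=110.08, d3=-24.8, d4=-1221.48
d1*d2 < 0 and d3*d4 < 0? no

No, they don't intersect


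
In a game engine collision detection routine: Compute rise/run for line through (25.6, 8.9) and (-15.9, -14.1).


slope = (y2-y1)/(x2-x1) = ((-14.1)-8.9)/((-15.9)-25.6) = (-23)/(-41.5) = 0.5542

0.5542


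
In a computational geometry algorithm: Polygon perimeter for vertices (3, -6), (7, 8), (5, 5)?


Sides: (3, -6)->(7, 8): sqrt(212) = 14.56022, (7, 8)->(5, 5): sqrt(13) = 3.605551, (5, 5)->(3, -6): sqrt(125) = 11.18034
Sum = 29.346111
Perimeter = 29.3461

29.3461


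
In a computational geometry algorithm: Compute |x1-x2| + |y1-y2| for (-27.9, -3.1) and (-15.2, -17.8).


|(-27.9)-(-15.2)| + |(-3.1)-(-17.8)| = 12.7 + 14.7 = 27.4

27.4


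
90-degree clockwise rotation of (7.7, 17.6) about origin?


90° CW: (x,y) -> (y, -x)
(7.7,17.6) -> (17.6, -7.7)

(17.6, -7.7)


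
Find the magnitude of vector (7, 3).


|u| = sqrt(7^2 + 3^2) = sqrt(58) = 7.6158

7.6158


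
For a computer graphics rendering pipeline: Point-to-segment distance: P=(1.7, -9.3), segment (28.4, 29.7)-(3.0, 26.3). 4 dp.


Project P onto AB: t = 1 (clamped to [0,1])
Closest point on segment: (3, 26.3)
Distance: 35.6237

35.6237


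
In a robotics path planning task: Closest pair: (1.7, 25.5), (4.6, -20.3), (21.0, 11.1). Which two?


d(P0,P1) = 45.8917, d(P0,P2) = 24.0801, d(P1,P2) = 35.4249
Closest: P0 and P2

Closest pair: (1.7, 25.5) and (21.0, 11.1), distance = 24.0801


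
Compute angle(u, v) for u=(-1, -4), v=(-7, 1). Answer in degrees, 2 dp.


u.v = 3, |u| = sqrt(17) = 4.1231, |v| = sqrt(50) = 7.0711
cos(theta) = u.v/(|u||v|) = 3/sqrt(850) = 0.102899
theta = acos(0.102899) = 84.09 degrees

84.09 degrees


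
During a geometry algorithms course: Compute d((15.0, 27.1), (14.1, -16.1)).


dx=-0.9, dy=-43.2
d^2 = (-0.9)^2 + (-43.2)^2 = 1867.05
d = sqrt(1867.05) = 43.2094

43.2094


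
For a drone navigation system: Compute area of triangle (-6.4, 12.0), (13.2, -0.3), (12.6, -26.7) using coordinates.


Area = |x_A(y_B-y_C) + x_B(y_C-y_A) + x_C(y_A-y_B)|/2
= |(-168.96) + (-510.84) + 154.98|/2
= 524.82/2 = 262.41

262.41


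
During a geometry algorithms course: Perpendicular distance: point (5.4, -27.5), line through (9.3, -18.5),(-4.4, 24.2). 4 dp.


|cross product| = 289.83
|line direction| = sqrt(2010.98) = 44.844
Distance = 289.83/sqrt(2010.98) = 6.4631

6.4631


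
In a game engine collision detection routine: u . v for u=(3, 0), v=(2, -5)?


u . v = u_x*v_x + u_y*v_y = 3*2 + 0*(-5)
= 6 + 0 = 6

6


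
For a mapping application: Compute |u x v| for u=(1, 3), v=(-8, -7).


|u x v| = |1*(-7) - 3*(-8)|
= |(-7) - (-24)| = 17

17


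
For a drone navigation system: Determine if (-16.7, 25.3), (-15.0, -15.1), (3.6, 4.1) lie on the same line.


Cross product: ((-15)-(-16.7))*(4.1-25.3) - ((-15.1)-25.3)*(3.6-(-16.7))
= 784.08

No, not collinear


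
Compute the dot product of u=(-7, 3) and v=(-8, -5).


u . v = u_x*v_x + u_y*v_y = (-7)*(-8) + 3*(-5)
= 56 + (-15) = 41

41


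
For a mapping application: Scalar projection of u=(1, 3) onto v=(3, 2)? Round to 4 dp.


u.v = 9, |v| = sqrt(13) = 3.6056
Scalar projection = u.v / |v| = 9 / sqrt(13) = 2.4962

2.4962


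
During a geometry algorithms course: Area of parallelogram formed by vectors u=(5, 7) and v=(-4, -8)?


|u x v| = |5*(-8) - 7*(-4)|
= |(-40) - (-28)| = 12

12


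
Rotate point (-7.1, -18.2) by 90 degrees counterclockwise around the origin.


90° CCW: (x,y) -> (-y, x)
(-7.1,-18.2) -> (18.2, -7.1)

(18.2, -7.1)


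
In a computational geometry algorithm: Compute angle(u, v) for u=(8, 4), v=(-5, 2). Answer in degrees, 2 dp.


u.v = -32, |u| = sqrt(80) = 8.9443, |v| = sqrt(29) = 5.3852
cos(theta) = u.v/(|u||v|) = -32/sqrt(2320) = -0.664364
theta = acos(-0.664364) = 131.63 degrees

131.63 degrees


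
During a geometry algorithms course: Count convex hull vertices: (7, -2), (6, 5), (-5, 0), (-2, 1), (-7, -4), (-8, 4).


Convex hull vertices (CCW): (-8, 4), (-7, -4), (7, -2), (6, 5)
Count = 4

4


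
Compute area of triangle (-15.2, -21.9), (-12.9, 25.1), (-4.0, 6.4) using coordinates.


Area = |x_A(y_B-y_C) + x_B(y_C-y_A) + x_C(y_A-y_B)|/2
= |(-284.24) + (-365.07) + 188|/2
= 461.31/2 = 230.655

230.655


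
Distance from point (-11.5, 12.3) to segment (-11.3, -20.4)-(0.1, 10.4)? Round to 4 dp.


Project P onto AB: t = 0.9317 (clamped to [0,1])
Closest point on segment: (-0.6792, 8.2949)
Distance: 11.5383

11.5383


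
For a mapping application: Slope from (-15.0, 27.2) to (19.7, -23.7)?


slope = (y2-y1)/(x2-x1) = ((-23.7)-27.2)/(19.7-(-15)) = (-50.9)/34.7 = -1.4669

-1.4669


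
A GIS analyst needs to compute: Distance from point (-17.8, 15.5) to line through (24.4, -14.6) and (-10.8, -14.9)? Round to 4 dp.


|cross product| = 1072.18
|line direction| = sqrt(1239.13) = 35.2013
Distance = 1072.18/sqrt(1239.13) = 30.4586

30.4586


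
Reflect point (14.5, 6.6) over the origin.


Reflection over origin: (x,y) -> (-x,-y)
(14.5, 6.6) -> (-14.5, -6.6)

(-14.5, -6.6)


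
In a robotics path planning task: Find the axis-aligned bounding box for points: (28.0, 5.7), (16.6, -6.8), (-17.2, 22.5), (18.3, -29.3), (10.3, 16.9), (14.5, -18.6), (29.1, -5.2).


x range: [-17.2, 29.1]
y range: [-29.3, 22.5]
Bounding box: (-17.2,-29.3) to (29.1,22.5)

(-17.2,-29.3) to (29.1,22.5)


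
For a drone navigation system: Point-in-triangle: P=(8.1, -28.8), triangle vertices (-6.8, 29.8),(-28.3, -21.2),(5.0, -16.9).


Cross products: AB x AP = 2019.8, BC x BP = -409.6, CA x CP = -4.35
All same sign? no

No, outside


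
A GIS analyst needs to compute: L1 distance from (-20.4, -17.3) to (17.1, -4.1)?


|(-20.4)-17.1| + |(-17.3)-(-4.1)| = 37.5 + 13.2 = 50.7

50.7


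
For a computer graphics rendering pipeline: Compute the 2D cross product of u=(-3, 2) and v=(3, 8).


u x v = u_x*v_y - u_y*v_x = (-3)*8 - 2*3
= (-24) - 6 = -30

-30


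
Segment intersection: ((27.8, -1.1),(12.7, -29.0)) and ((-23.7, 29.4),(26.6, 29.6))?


Cross products: d1=-1544.45, d2=-2944.8, d3=-1897.4, d4=-497.05
d1*d2 < 0 and d3*d4 < 0? no

No, they don't intersect


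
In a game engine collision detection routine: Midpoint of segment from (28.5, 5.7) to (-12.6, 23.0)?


M = ((28.5+(-12.6))/2, (5.7+23)/2)
= (7.95, 14.35)

(7.95, 14.35)


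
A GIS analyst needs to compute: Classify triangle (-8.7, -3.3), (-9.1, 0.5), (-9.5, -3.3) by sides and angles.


Side lengths squared: AB^2=14.6, BC^2=14.6, CA^2=0.64
Sorted: [0.64, 14.6, 14.6]
By sides: Isosceles, By angles: Acute

Isosceles, Acute


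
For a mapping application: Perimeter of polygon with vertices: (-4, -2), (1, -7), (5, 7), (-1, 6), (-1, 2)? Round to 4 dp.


Sides: (-4, -2)->(1, -7): sqrt(50) = 7.071068, (1, -7)->(5, 7): sqrt(212) = 14.56022, (5, 7)->(-1, 6): sqrt(37) = 6.082763, (-1, 6)->(-1, 2): sqrt(16) = 4, (-1, 2)->(-4, -2): sqrt(25) = 5
Sum = 36.714051
Perimeter = 36.7141

36.7141


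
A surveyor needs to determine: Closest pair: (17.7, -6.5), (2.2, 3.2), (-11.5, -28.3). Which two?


d(P0,P1) = 18.285, d(P0,P2) = 36.4401, d(P1,P2) = 34.3503
Closest: P0 and P1

Closest pair: (17.7, -6.5) and (2.2, 3.2), distance = 18.285


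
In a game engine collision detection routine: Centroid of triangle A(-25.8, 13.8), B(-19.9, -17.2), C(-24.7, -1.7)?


Centroid = ((x_A+x_B+x_C)/3, (y_A+y_B+y_C)/3)
= (((-25.8)+(-19.9)+(-24.7))/3, (13.8+(-17.2)+(-1.7))/3)
= (-23.4667, -1.7)

(-23.4667, -1.7)


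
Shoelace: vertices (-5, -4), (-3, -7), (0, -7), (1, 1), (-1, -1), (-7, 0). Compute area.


Shoelace sum: ((-5)*(-7) - (-3)*(-4)) + ((-3)*(-7) - 0*(-7)) + (0*1 - 1*(-7)) + (1*(-1) - (-1)*1) + ((-1)*0 - (-7)*(-1)) + ((-7)*(-4) - (-5)*0)
= 72
Area = |72|/2 = 36

36


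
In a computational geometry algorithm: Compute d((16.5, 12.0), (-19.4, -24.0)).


dx=-35.9, dy=-36
d^2 = (-35.9)^2 + (-36)^2 = 2584.81
d = sqrt(2584.81) = 50.841

50.841


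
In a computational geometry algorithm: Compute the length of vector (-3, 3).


|u| = sqrt((-3)^2 + 3^2) = sqrt(18) = 4.2426

4.2426


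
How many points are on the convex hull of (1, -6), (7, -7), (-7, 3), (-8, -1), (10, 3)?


Convex hull vertices (CCW): (-8, -1), (1, -6), (7, -7), (10, 3), (-7, 3)
Count = 5

5


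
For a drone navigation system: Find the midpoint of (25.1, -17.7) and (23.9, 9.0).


M = ((25.1+23.9)/2, ((-17.7)+9)/2)
= (24.5, -4.35)

(24.5, -4.35)


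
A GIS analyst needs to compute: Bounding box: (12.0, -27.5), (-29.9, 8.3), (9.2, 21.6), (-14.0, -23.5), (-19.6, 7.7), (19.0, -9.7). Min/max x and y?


x range: [-29.9, 19]
y range: [-27.5, 21.6]
Bounding box: (-29.9,-27.5) to (19,21.6)

(-29.9,-27.5) to (19,21.6)


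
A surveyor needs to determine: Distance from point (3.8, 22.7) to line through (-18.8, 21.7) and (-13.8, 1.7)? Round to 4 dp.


|cross product| = 457
|line direction| = sqrt(425) = 20.6155
Distance = 457/sqrt(425) = 22.1678

22.1678


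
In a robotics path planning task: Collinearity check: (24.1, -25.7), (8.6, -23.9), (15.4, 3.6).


Cross product: (8.6-24.1)*(3.6-(-25.7)) - ((-23.9)-(-25.7))*(15.4-24.1)
= -438.49

No, not collinear


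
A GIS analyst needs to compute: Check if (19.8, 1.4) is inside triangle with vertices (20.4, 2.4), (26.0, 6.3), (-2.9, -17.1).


Cross products: AB x AP = -3.26, BC x BP = -3.47, CA x CP = -11.6
All same sign? yes

Yes, inside


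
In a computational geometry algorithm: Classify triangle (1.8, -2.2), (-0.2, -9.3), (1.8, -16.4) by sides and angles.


Side lengths squared: AB^2=54.41, BC^2=54.41, CA^2=201.64
Sorted: [54.41, 54.41, 201.64]
By sides: Isosceles, By angles: Obtuse

Isosceles, Obtuse


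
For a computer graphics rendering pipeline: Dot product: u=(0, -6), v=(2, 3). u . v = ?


u . v = u_x*v_x + u_y*v_y = 0*2 + (-6)*3
= 0 + (-18) = -18

-18


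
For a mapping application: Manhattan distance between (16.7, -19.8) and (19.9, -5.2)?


|16.7-19.9| + |(-19.8)-(-5.2)| = 3.2 + 14.6 = 17.8

17.8


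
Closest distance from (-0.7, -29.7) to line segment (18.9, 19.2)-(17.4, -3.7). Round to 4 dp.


Project P onto AB: t = 1 (clamped to [0,1])
Closest point on segment: (17.4, -3.7)
Distance: 31.6798

31.6798


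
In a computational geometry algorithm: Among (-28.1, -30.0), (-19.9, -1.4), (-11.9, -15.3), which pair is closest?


d(P0,P1) = 29.7523, d(P0,P2) = 21.8753, d(P1,P2) = 16.0378
Closest: P1 and P2

Closest pair: (-19.9, -1.4) and (-11.9, -15.3), distance = 16.0378


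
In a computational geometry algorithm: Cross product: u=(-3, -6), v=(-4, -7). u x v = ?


u x v = u_x*v_y - u_y*v_x = (-3)*(-7) - (-6)*(-4)
= 21 - 24 = -3

-3


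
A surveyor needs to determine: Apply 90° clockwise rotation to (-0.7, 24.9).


90° CW: (x,y) -> (y, -x)
(-0.7,24.9) -> (24.9, 0.7)

(24.9, 0.7)


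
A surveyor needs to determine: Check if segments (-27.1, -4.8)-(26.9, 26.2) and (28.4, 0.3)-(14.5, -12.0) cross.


Cross products: d1=-611.76, d2=-378.46, d3=-1445.1, d4=-1678.4
d1*d2 < 0 and d3*d4 < 0? no

No, they don't intersect


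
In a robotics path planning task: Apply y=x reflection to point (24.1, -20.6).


Reflection over y=x: (x,y) -> (y,x)
(24.1, -20.6) -> (-20.6, 24.1)

(-20.6, 24.1)


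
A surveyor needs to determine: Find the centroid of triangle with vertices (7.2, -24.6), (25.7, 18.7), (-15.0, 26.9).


Centroid = ((x_A+x_B+x_C)/3, (y_A+y_B+y_C)/3)
= ((7.2+25.7+(-15))/3, ((-24.6)+18.7+26.9)/3)
= (5.9667, 7)

(5.9667, 7)


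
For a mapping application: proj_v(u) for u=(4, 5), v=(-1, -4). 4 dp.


u.v = -24, |v| = sqrt(17) = 4.1231
Scalar projection = u.v / |v| = -24 / sqrt(17) = -5.8209

-5.8209


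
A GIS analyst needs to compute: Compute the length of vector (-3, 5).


|u| = sqrt((-3)^2 + 5^2) = sqrt(34) = 5.831

5.831


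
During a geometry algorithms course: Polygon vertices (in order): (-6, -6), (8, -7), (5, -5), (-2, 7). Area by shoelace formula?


Shoelace sum: ((-6)*(-7) - 8*(-6)) + (8*(-5) - 5*(-7)) + (5*7 - (-2)*(-5)) + ((-2)*(-6) - (-6)*7)
= 164
Area = |164|/2 = 82

82


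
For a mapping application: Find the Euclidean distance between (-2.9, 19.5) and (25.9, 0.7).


dx=28.8, dy=-18.8
d^2 = 28.8^2 + (-18.8)^2 = 1182.88
d = sqrt(1182.88) = 34.393

34.393


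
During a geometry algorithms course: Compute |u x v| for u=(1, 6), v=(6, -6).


|u x v| = |1*(-6) - 6*6|
= |(-6) - 36| = 42

42


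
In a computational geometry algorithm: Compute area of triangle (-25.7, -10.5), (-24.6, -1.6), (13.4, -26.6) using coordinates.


Area = |x_A(y_B-y_C) + x_B(y_C-y_A) + x_C(y_A-y_B)|/2
= |(-642.5) + 396.06 + (-119.26)|/2
= 365.7/2 = 182.85

182.85


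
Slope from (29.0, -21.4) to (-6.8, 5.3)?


slope = (y2-y1)/(x2-x1) = (5.3-(-21.4))/((-6.8)-29) = 26.7/(-35.8) = -0.7458

-0.7458


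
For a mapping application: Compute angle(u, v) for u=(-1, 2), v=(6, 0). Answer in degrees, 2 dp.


u.v = -6, |u| = sqrt(5) = 2.2361, |v| = sqrt(36) = 6
cos(theta) = u.v/(|u||v|) = -6/sqrt(180) = -0.447214
theta = acos(-0.447214) = 116.57 degrees

116.57 degrees


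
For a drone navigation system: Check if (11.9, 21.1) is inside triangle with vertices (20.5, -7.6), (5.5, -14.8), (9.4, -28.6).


Cross products: AB x AP = -492.42, BC x BP = 228.33, CA x CP = 499.17
All same sign? no

No, outside


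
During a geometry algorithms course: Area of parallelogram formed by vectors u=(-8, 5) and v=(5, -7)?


|u x v| = |(-8)*(-7) - 5*5|
= |56 - 25| = 31

31


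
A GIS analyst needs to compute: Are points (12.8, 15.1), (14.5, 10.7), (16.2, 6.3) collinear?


Cross product: (14.5-12.8)*(6.3-15.1) - (10.7-15.1)*(16.2-12.8)
= 0

Yes, collinear


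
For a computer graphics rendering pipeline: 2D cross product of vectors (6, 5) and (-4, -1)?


u x v = u_x*v_y - u_y*v_x = 6*(-1) - 5*(-4)
= (-6) - (-20) = 14

14


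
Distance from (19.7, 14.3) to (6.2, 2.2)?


dx=-13.5, dy=-12.1
d^2 = (-13.5)^2 + (-12.1)^2 = 328.66
d = sqrt(328.66) = 18.129

18.129


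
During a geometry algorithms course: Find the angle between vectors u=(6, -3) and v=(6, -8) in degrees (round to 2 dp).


u.v = 60, |u| = sqrt(45) = 6.7082, |v| = sqrt(100) = 10
cos(theta) = u.v/(|u||v|) = 60/sqrt(4500) = 0.894427
theta = acos(0.894427) = 26.57 degrees

26.57 degrees


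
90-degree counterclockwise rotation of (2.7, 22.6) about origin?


90° CCW: (x,y) -> (-y, x)
(2.7,22.6) -> (-22.6, 2.7)

(-22.6, 2.7)


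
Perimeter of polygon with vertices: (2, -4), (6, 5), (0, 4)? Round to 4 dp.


Sides: (2, -4)->(6, 5): sqrt(97) = 9.848858, (6, 5)->(0, 4): sqrt(37) = 6.082763, (0, 4)->(2, -4): sqrt(68) = 8.246211
Sum = 24.177832
Perimeter = 24.1778

24.1778


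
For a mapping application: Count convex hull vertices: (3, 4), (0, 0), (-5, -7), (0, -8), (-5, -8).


Convex hull vertices (CCW): (-5, -8), (0, -8), (3, 4), (0, 0), (-5, -7)
Count = 5

5


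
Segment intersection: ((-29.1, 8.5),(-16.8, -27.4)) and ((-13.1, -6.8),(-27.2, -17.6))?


Cross products: d1=-388.53, d2=250.5, d3=386.21, d4=-252.82
d1*d2 < 0 and d3*d4 < 0? yes

Yes, they intersect


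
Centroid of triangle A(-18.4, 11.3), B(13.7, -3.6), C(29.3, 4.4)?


Centroid = ((x_A+x_B+x_C)/3, (y_A+y_B+y_C)/3)
= (((-18.4)+13.7+29.3)/3, (11.3+(-3.6)+4.4)/3)
= (8.2, 4.0333)

(8.2, 4.0333)


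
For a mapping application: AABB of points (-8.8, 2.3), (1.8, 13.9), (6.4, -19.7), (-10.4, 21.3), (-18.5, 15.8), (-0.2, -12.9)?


x range: [-18.5, 6.4]
y range: [-19.7, 21.3]
Bounding box: (-18.5,-19.7) to (6.4,21.3)

(-18.5,-19.7) to (6.4,21.3)


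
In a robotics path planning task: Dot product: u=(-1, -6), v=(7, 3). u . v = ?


u . v = u_x*v_x + u_y*v_y = (-1)*7 + (-6)*3
= (-7) + (-18) = -25

-25


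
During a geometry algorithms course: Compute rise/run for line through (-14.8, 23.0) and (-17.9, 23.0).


slope = (y2-y1)/(x2-x1) = (23-23)/((-17.9)-(-14.8)) = 0/(-3.1) = 0

0


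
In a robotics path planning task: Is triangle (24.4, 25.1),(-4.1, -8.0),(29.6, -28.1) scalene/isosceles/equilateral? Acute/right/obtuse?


Side lengths squared: AB^2=1907.86, BC^2=1539.7, CA^2=2857.28
Sorted: [1539.7, 1907.86, 2857.28]
By sides: Scalene, By angles: Acute

Scalene, Acute


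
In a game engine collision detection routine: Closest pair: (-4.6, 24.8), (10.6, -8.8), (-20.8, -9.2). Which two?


d(P0,P1) = 36.8782, d(P0,P2) = 37.6622, d(P1,P2) = 31.4025
Closest: P1 and P2

Closest pair: (10.6, -8.8) and (-20.8, -9.2), distance = 31.4025


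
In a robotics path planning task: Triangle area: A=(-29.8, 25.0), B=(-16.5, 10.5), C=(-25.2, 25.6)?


Area = |x_A(y_B-y_C) + x_B(y_C-y_A) + x_C(y_A-y_B)|/2
= |449.98 + (-9.9) + (-365.4)|/2
= 74.68/2 = 37.34

37.34


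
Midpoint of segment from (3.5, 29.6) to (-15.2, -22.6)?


M = ((3.5+(-15.2))/2, (29.6+(-22.6))/2)
= (-5.85, 3.5)

(-5.85, 3.5)


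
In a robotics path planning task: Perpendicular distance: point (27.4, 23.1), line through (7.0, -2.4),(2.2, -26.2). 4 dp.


|cross product| = 363.12
|line direction| = sqrt(589.48) = 24.2792
Distance = 363.12/sqrt(589.48) = 14.956

14.956


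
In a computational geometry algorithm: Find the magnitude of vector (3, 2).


|u| = sqrt(3^2 + 2^2) = sqrt(13) = 3.6056

3.6056


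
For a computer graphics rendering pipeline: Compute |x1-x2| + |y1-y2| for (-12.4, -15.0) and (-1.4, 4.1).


|(-12.4)-(-1.4)| + |(-15)-4.1| = 11 + 19.1 = 30.1

30.1


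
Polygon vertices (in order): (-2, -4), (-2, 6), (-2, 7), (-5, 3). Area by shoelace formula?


Shoelace sum: ((-2)*6 - (-2)*(-4)) + ((-2)*7 - (-2)*6) + ((-2)*3 - (-5)*7) + ((-5)*(-4) - (-2)*3)
= 33
Area = |33|/2 = 16.5

16.5


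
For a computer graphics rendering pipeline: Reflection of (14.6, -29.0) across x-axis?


Reflection over x-axis: (x,y) -> (x,-y)
(14.6, -29) -> (14.6, 29)

(14.6, 29)


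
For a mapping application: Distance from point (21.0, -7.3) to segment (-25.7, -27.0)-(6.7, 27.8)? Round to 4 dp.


Project P onto AB: t = 0.6397 (clamped to [0,1])
Closest point on segment: (-4.9732, 8.0564)
Distance: 30.1733

30.1733


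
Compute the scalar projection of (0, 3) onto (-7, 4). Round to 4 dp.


u.v = 12, |v| = sqrt(65) = 8.0623
Scalar projection = u.v / |v| = 12 / sqrt(65) = 1.4884

1.4884


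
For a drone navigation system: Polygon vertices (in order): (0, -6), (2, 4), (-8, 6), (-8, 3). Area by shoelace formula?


Shoelace sum: (0*4 - 2*(-6)) + (2*6 - (-8)*4) + ((-8)*3 - (-8)*6) + ((-8)*(-6) - 0*3)
= 128
Area = |128|/2 = 64

64


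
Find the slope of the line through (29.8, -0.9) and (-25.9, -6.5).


slope = (y2-y1)/(x2-x1) = ((-6.5)-(-0.9))/((-25.9)-29.8) = (-5.6)/(-55.7) = 0.1005

0.1005


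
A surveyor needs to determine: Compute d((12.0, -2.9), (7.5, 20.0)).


dx=-4.5, dy=22.9
d^2 = (-4.5)^2 + 22.9^2 = 544.66
d = sqrt(544.66) = 23.338

23.338


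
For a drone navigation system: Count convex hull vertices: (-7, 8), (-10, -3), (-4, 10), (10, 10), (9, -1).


Convex hull vertices (CCW): (-10, -3), (9, -1), (10, 10), (-4, 10), (-7, 8)
Count = 5

5


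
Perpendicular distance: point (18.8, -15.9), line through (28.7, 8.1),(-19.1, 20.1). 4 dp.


|cross product| = 1266
|line direction| = sqrt(2428.84) = 49.2833
Distance = 1266/sqrt(2428.84) = 25.6882

25.6882


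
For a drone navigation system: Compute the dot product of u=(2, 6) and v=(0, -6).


u . v = u_x*v_x + u_y*v_y = 2*0 + 6*(-6)
= 0 + (-36) = -36

-36


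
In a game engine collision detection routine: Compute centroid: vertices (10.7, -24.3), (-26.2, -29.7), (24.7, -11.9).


Centroid = ((x_A+x_B+x_C)/3, (y_A+y_B+y_C)/3)
= ((10.7+(-26.2)+24.7)/3, ((-24.3)+(-29.7)+(-11.9))/3)
= (3.0667, -21.9667)

(3.0667, -21.9667)


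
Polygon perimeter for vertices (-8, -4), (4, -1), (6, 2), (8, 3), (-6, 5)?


Sides: (-8, -4)->(4, -1): sqrt(153) = 12.369317, (4, -1)->(6, 2): sqrt(13) = 3.605551, (6, 2)->(8, 3): sqrt(5) = 2.236068, (8, 3)->(-6, 5): sqrt(200) = 14.142136, (-6, 5)->(-8, -4): sqrt(85) = 9.219544
Sum = 41.572616
Perimeter = 41.5726

41.5726


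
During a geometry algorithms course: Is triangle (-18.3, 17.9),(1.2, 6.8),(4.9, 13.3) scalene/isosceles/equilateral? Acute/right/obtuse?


Side lengths squared: AB^2=503.46, BC^2=55.94, CA^2=559.4
Sorted: [55.94, 503.46, 559.4]
By sides: Scalene, By angles: Right

Scalene, Right


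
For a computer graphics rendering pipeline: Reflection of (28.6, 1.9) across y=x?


Reflection over y=x: (x,y) -> (y,x)
(28.6, 1.9) -> (1.9, 28.6)

(1.9, 28.6)


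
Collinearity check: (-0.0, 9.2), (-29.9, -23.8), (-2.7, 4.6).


Cross product: ((-29.9)-0)*(4.6-9.2) - ((-23.8)-9.2)*((-2.7)-0)
= 48.44

No, not collinear


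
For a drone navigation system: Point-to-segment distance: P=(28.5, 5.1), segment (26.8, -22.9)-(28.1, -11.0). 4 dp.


Project P onto AB: t = 1 (clamped to [0,1])
Closest point on segment: (28.1, -11)
Distance: 16.105

16.105


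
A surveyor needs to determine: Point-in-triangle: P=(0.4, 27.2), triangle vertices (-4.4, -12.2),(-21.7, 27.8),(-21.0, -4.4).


Cross products: AB x AP = -873.62, BC x BP = 711.2, CA x CP = 691.48
All same sign? no

No, outside


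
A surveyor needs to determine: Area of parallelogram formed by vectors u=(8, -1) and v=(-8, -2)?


|u x v| = |8*(-2) - (-1)*(-8)|
= |(-16) - 8| = 24

24


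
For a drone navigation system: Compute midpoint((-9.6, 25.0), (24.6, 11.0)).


M = (((-9.6)+24.6)/2, (25+11)/2)
= (7.5, 18)

(7.5, 18)


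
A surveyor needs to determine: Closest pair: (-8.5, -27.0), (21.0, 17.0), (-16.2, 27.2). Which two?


d(P0,P1) = 52.9741, d(P0,P2) = 54.7442, d(P1,P2) = 38.573
Closest: P1 and P2

Closest pair: (21.0, 17.0) and (-16.2, 27.2), distance = 38.573


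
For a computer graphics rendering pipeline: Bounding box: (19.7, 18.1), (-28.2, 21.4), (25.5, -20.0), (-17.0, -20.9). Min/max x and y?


x range: [-28.2, 25.5]
y range: [-20.9, 21.4]
Bounding box: (-28.2,-20.9) to (25.5,21.4)

(-28.2,-20.9) to (25.5,21.4)


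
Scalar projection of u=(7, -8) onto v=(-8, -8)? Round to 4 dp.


u.v = 8, |v| = sqrt(128) = 11.3137
Scalar projection = u.v / |v| = 8 / sqrt(128) = 0.7071

0.7071


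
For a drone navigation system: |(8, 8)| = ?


|u| = sqrt(8^2 + 8^2) = sqrt(128) = 11.3137

11.3137


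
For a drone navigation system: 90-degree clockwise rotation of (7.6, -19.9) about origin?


90° CW: (x,y) -> (y, -x)
(7.6,-19.9) -> (-19.9, -7.6)

(-19.9, -7.6)


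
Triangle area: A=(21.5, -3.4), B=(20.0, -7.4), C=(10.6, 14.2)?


Area = |x_A(y_B-y_C) + x_B(y_C-y_A) + x_C(y_A-y_B)|/2
= |(-464.4) + 352 + 42.4|/2
= 70/2 = 35

35


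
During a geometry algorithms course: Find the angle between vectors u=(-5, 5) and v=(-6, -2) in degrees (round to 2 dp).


u.v = 20, |u| = sqrt(50) = 7.0711, |v| = sqrt(40) = 6.3246
cos(theta) = u.v/(|u||v|) = 20/sqrt(2000) = 0.447214
theta = acos(0.447214) = 63.43 degrees

63.43 degrees


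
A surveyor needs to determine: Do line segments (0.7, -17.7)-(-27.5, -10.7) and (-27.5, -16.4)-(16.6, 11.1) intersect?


Cross products: d1=-832.83, d2=251.37, d3=160.74, d4=-923.46
d1*d2 < 0 and d3*d4 < 0? yes

Yes, they intersect


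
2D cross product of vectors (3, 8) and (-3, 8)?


u x v = u_x*v_y - u_y*v_x = 3*8 - 8*(-3)
= 24 - (-24) = 48

48


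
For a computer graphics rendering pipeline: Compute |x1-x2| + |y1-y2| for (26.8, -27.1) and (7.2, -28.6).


|26.8-7.2| + |(-27.1)-(-28.6)| = 19.6 + 1.5 = 21.1

21.1


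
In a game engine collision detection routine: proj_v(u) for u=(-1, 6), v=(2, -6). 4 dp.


u.v = -38, |v| = sqrt(40) = 6.3246
Scalar projection = u.v / |v| = -38 / sqrt(40) = -6.0083

-6.0083


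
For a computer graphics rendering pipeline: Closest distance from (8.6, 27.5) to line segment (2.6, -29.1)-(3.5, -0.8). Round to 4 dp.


Project P onto AB: t = 1 (clamped to [0,1])
Closest point on segment: (3.5, -0.8)
Distance: 28.7559

28.7559


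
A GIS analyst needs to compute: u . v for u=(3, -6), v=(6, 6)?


u . v = u_x*v_x + u_y*v_y = 3*6 + (-6)*6
= 18 + (-36) = -18

-18


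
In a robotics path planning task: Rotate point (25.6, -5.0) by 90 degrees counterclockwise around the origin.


90° CCW: (x,y) -> (-y, x)
(25.6,-5) -> (5, 25.6)

(5, 25.6)


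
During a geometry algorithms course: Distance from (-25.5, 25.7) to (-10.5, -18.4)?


dx=15, dy=-44.1
d^2 = 15^2 + (-44.1)^2 = 2169.81
d = sqrt(2169.81) = 46.5812

46.5812


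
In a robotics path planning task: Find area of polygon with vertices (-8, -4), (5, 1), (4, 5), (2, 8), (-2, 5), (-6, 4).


Shoelace sum: ((-8)*1 - 5*(-4)) + (5*5 - 4*1) + (4*8 - 2*5) + (2*5 - (-2)*8) + ((-2)*4 - (-6)*5) + ((-6)*(-4) - (-8)*4)
= 159
Area = |159|/2 = 79.5

79.5


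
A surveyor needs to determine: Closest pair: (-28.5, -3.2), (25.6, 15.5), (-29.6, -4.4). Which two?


d(P0,P1) = 57.2407, d(P0,P2) = 1.6279, d(P1,P2) = 58.6775
Closest: P0 and P2

Closest pair: (-28.5, -3.2) and (-29.6, -4.4), distance = 1.6279


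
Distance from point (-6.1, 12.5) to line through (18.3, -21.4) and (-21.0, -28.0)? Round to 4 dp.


|cross product| = 1493.31
|line direction| = sqrt(1588.05) = 39.8503
Distance = 1493.31/sqrt(1588.05) = 37.473

37.473


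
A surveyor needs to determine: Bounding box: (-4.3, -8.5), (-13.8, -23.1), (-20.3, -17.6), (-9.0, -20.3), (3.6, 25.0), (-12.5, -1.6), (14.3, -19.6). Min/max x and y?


x range: [-20.3, 14.3]
y range: [-23.1, 25]
Bounding box: (-20.3,-23.1) to (14.3,25)

(-20.3,-23.1) to (14.3,25)


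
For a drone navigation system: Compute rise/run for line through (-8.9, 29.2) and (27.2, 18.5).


slope = (y2-y1)/(x2-x1) = (18.5-29.2)/(27.2-(-8.9)) = (-10.7)/36.1 = -0.2964

-0.2964


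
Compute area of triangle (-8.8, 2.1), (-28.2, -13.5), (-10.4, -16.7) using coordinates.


Area = |x_A(y_B-y_C) + x_B(y_C-y_A) + x_C(y_A-y_B)|/2
= |(-28.16) + 530.16 + (-162.24)|/2
= 339.76/2 = 169.88

169.88


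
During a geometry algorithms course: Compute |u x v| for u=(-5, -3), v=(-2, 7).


|u x v| = |(-5)*7 - (-3)*(-2)|
= |(-35) - 6| = 41

41


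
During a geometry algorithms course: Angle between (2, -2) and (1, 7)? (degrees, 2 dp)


u.v = -12, |u| = sqrt(8) = 2.8284, |v| = sqrt(50) = 7.0711
cos(theta) = u.v/(|u||v|) = -12/sqrt(400) = -0.6
theta = acos(-0.6) = 126.87 degrees

126.87 degrees


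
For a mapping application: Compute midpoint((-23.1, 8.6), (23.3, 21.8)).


M = (((-23.1)+23.3)/2, (8.6+21.8)/2)
= (0.1, 15.2)

(0.1, 15.2)


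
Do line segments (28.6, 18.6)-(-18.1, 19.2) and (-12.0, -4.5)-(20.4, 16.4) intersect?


Cross products: d1=-100.1, d2=895.37, d3=1103.13, d4=107.66
d1*d2 < 0 and d3*d4 < 0? no

No, they don't intersect


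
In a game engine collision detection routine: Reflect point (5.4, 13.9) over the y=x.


Reflection over y=x: (x,y) -> (y,x)
(5.4, 13.9) -> (13.9, 5.4)

(13.9, 5.4)


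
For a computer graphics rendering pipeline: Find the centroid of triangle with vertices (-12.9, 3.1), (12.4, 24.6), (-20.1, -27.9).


Centroid = ((x_A+x_B+x_C)/3, (y_A+y_B+y_C)/3)
= (((-12.9)+12.4+(-20.1))/3, (3.1+24.6+(-27.9))/3)
= (-6.8667, -0.0667)

(-6.8667, -0.0667)


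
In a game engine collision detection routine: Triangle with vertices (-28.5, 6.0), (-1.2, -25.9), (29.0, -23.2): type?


Side lengths squared: AB^2=1762.9, BC^2=919.33, CA^2=4158.89
Sorted: [919.33, 1762.9, 4158.89]
By sides: Scalene, By angles: Obtuse

Scalene, Obtuse
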